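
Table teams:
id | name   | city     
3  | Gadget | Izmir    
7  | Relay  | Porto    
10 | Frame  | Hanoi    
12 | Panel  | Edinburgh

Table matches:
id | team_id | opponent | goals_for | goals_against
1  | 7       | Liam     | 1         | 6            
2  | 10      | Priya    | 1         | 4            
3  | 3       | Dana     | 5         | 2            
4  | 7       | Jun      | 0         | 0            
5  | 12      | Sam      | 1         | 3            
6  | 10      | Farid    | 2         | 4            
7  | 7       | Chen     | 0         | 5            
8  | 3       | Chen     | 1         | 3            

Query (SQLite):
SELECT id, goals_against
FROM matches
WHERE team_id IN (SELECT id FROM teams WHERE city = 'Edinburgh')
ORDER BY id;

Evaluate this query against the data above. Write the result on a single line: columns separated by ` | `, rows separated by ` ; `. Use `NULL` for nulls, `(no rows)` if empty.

Inner query: teams.id where city = 'Edinburgh'.
Outer: keep matches rows whose team_id is in that set.
Inner query → {12}

5 | 3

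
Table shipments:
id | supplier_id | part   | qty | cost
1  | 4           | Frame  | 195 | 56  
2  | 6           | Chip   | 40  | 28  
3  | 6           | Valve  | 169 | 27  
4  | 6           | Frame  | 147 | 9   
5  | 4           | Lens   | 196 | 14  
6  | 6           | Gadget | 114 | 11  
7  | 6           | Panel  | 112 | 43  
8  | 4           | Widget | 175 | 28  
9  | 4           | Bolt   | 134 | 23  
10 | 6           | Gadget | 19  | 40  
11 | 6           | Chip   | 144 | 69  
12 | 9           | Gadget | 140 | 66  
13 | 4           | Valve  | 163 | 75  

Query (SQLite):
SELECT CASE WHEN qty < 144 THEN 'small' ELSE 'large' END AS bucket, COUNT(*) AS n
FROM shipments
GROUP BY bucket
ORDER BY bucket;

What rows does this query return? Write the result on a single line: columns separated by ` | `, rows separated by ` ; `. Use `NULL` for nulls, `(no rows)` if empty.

Bucket rows by qty < 144 → 'small' else 'large'; count each bucket.

large | 7 ; small | 6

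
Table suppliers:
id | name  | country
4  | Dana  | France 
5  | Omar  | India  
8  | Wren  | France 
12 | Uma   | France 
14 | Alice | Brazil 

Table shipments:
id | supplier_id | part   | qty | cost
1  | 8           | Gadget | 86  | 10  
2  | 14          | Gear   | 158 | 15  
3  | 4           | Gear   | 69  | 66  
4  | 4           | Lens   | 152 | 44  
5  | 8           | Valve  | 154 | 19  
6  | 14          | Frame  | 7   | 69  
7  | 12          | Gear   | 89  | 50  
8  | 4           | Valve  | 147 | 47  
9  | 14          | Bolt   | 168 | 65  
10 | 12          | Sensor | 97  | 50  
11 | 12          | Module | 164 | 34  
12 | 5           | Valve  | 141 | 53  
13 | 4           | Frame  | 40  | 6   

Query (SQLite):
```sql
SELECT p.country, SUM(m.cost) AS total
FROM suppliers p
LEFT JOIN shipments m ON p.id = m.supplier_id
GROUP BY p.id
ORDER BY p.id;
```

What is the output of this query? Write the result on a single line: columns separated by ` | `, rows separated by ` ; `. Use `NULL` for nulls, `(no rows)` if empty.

France | 163 ; India | 53 ; France | 29 ; France | 134 ; Brazil | 149

LEFT JOIN keeps every suppliers row; unmatched ones get NULL for shipments columns.
Group by suppliers.id and compute SUM(m.cost). SUM over an all-NULL group is NULL.
  4: ids {3, 4, 8, 13} → SUM(m.cost)=163
  5: ids {12} → SUM(m.cost)=53
  8: ids {1, 5} → SUM(m.cost)=29
  12: ids {7, 10, 11} → SUM(m.cost)=134
  14: ids {2, 6, 9} → SUM(m.cost)=149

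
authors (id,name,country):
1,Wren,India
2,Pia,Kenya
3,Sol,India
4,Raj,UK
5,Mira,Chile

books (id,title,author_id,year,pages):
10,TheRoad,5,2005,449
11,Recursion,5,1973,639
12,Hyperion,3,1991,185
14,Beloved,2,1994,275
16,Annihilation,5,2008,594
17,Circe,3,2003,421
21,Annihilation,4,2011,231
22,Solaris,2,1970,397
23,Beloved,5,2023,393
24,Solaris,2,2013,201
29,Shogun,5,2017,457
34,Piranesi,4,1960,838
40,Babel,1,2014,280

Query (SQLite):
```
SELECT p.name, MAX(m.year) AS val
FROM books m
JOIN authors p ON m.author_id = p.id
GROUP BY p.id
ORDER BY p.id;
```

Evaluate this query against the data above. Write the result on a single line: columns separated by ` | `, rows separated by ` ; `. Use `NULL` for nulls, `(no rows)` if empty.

Wren | 2014 ; Pia | 2013 ; Sol | 2003 ; Raj | 2011 ; Mira | 2023

Join each books row to its authors via author_id.
Group joined rows by authors.id; compute MAX(m.year) per group.
  1: ids {40} → MAX(m.year)=2014
  2: ids {14, 22, 24} → MAX(m.year)=2013
  3: ids {12, 17} → MAX(m.year)=2003
  4: ids {21, 34} → MAX(m.year)=2011
  5: ids {10, 11, 16, 23, 29} → MAX(m.year)=2023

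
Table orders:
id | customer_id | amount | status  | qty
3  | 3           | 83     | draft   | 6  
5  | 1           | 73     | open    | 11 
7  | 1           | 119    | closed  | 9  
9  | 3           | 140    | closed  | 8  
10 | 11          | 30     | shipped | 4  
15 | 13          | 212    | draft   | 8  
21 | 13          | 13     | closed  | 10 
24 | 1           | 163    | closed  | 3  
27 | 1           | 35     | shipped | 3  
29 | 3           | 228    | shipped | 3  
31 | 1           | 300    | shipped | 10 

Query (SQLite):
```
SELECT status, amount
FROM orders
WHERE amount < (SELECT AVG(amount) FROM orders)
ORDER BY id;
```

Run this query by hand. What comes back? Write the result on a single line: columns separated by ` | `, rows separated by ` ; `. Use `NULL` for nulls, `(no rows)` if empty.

draft | 83 ; open | 73 ; closed | 119 ; shipped | 30 ; closed | 13 ; shipped | 35

Scalar subquery: AVG(amount) over all orders rows = 126.909091 (≈; comparison uses full precision).
Keep rows where amount < that value.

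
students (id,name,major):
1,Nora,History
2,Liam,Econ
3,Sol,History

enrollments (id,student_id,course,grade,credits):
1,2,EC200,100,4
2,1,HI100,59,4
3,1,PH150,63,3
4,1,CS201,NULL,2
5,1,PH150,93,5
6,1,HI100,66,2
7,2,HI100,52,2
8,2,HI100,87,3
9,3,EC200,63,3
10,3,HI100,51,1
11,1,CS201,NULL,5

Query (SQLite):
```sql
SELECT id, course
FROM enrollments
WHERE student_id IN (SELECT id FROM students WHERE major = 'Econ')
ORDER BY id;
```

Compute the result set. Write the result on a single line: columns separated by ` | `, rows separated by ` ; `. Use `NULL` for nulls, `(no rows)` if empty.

1 | EC200 ; 7 | HI100 ; 8 | HI100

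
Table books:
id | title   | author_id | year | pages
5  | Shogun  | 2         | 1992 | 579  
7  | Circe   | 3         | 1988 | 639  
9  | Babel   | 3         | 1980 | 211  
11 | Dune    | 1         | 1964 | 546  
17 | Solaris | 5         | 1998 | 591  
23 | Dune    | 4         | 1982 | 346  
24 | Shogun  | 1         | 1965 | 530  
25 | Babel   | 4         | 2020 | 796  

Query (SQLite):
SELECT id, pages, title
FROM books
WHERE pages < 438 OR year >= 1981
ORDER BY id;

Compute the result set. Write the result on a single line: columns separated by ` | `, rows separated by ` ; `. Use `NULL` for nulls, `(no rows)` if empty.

pages < 438: ids {9, 23}
year >= 1981: ids {5, 7, 17, 23, 25}
Combine with OR.

5 | 579 | Shogun ; 7 | 639 | Circe ; 9 | 211 | Babel ; 17 | 591 | Solaris ; 23 | 346 | Dune ; 25 | 796 | Babel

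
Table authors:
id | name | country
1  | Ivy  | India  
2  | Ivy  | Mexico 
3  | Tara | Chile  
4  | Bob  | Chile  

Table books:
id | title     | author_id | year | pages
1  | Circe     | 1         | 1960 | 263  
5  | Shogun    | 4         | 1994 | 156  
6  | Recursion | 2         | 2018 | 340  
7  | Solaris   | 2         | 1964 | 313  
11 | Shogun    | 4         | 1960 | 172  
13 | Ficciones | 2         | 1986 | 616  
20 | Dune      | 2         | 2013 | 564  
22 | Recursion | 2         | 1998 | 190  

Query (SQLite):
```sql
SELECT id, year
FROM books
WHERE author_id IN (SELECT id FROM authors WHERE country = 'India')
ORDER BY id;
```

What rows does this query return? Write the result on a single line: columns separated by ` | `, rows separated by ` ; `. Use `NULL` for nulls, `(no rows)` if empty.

1 | 1960

Inner query: authors.id where country = 'India'.
Outer: keep books rows whose author_id is in that set.
Inner query → {1}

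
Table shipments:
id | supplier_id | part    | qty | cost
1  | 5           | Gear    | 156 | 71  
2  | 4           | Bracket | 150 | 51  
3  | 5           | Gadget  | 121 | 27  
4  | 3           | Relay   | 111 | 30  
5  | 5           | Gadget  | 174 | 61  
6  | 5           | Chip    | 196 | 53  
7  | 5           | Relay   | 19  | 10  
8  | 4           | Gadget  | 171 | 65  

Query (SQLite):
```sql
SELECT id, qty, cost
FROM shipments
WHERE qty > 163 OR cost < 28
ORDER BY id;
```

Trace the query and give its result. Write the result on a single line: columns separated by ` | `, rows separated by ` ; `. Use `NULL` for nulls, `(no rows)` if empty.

3 | 121 | 27 ; 5 | 174 | 61 ; 6 | 196 | 53 ; 7 | 19 | 10 ; 8 | 171 | 65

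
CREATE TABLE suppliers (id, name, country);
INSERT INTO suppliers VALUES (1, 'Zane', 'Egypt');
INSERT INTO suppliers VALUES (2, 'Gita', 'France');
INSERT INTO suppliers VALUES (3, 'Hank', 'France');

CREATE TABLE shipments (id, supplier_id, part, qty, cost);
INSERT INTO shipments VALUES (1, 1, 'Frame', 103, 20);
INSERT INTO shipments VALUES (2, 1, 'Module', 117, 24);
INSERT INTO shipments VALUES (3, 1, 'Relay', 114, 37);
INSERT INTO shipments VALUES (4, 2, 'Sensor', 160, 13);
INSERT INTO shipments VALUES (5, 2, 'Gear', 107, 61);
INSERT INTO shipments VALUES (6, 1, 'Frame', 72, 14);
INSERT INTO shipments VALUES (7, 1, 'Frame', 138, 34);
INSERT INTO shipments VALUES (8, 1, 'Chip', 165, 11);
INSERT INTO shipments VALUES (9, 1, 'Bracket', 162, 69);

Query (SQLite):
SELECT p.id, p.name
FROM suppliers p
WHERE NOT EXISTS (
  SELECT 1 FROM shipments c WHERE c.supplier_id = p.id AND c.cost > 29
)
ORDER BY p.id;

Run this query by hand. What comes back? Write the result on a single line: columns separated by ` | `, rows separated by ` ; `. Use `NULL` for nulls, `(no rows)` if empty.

3 | Hank

For each suppliers row, check whether any shipments with matching supplier_id has cost > 29.
Keep rows where that is false.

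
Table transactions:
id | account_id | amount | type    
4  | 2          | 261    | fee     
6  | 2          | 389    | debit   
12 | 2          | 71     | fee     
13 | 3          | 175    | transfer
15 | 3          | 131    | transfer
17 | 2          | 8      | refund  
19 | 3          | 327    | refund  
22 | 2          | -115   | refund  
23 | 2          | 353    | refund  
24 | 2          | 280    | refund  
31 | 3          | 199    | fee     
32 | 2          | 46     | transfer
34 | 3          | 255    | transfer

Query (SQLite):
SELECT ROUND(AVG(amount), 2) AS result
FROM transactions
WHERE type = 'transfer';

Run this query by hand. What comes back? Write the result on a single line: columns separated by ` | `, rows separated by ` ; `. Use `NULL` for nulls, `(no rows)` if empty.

Rows where type='transfer' → amount values: [175, 131, 46, 255].
AVG = 607 / 4 (rounded to 2 dp).

151.75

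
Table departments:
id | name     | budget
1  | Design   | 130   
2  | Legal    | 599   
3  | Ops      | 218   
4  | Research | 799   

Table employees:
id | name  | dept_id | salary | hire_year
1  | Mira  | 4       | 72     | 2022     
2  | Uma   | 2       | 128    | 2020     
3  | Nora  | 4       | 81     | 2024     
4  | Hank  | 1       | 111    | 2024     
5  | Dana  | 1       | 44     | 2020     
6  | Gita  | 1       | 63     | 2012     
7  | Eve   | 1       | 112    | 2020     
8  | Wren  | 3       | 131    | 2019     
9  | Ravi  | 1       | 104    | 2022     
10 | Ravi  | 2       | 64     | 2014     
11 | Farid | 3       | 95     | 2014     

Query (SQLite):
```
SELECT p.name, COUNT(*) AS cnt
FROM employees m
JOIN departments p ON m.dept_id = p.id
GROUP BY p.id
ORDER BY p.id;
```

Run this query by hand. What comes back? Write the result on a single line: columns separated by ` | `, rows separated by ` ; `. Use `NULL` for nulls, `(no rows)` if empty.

Join each employees row to its departments via dept_id.
Group joined rows by departments.id; compute COUNT(*) per group.
  1: ids {4, 5, 6, 7, 9} → COUNT(*)=5
  2: ids {2, 10} → COUNT(*)=2
  3: ids {8, 11} → COUNT(*)=2
  4: ids {1, 3} → COUNT(*)=2

Design | 5 ; Legal | 2 ; Ops | 2 ; Research | 2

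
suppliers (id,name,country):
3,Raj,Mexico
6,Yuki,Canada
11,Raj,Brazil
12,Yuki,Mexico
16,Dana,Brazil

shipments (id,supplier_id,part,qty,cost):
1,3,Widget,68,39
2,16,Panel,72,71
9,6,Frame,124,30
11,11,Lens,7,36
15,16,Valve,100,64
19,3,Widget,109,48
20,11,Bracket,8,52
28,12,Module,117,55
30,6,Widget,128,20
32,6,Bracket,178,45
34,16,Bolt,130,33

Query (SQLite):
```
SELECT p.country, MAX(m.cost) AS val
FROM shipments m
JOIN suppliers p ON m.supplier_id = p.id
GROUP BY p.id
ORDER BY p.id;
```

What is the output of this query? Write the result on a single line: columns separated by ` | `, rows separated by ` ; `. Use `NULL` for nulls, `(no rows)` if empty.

Mexico | 48 ; Canada | 45 ; Brazil | 52 ; Mexico | 55 ; Brazil | 71

Join each shipments row to its suppliers via supplier_id.
Group joined rows by suppliers.id; compute MAX(m.cost) per group.
  3: ids {1, 19} → MAX(m.cost)=48
  6: ids {9, 30, 32} → MAX(m.cost)=45
  11: ids {11, 20} → MAX(m.cost)=52
  12: ids {28} → MAX(m.cost)=55
  16: ids {2, 15, 34} → MAX(m.cost)=71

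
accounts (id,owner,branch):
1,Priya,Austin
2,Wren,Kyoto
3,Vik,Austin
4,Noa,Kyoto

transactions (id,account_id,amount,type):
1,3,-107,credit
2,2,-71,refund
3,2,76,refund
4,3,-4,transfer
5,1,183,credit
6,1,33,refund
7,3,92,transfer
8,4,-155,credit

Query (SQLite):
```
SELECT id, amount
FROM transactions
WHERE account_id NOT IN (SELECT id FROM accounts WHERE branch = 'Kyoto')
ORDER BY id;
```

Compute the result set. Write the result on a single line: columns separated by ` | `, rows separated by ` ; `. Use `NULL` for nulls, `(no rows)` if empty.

1 | -107 ; 4 | -4 ; 5 | 183 ; 6 | 33 ; 7 | 92

Inner query: accounts.id where branch = 'Kyoto'.
Outer: keep transactions rows whose account_id is not in that set.
Inner query → {2, 4}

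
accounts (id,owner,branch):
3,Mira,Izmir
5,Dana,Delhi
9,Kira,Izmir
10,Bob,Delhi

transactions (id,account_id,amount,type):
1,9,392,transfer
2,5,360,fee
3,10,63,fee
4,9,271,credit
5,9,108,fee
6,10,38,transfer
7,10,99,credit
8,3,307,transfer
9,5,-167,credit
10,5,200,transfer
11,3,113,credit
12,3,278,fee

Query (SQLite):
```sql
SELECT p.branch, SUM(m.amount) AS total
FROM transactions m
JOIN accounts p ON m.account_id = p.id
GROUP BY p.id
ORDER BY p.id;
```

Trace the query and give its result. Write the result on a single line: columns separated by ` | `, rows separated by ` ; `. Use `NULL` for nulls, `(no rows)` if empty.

Izmir | 698 ; Delhi | 393 ; Izmir | 771 ; Delhi | 200

Join each transactions row to its accounts via account_id.
Group joined rows by accounts.id; compute SUM(m.amount) per group.
  3: ids {8, 11, 12} → SUM(m.amount)=698
  5: ids {2, 9, 10} → SUM(m.amount)=393
  9: ids {1, 4, 5} → SUM(m.amount)=771
  10: ids {3, 6, 7} → SUM(m.amount)=200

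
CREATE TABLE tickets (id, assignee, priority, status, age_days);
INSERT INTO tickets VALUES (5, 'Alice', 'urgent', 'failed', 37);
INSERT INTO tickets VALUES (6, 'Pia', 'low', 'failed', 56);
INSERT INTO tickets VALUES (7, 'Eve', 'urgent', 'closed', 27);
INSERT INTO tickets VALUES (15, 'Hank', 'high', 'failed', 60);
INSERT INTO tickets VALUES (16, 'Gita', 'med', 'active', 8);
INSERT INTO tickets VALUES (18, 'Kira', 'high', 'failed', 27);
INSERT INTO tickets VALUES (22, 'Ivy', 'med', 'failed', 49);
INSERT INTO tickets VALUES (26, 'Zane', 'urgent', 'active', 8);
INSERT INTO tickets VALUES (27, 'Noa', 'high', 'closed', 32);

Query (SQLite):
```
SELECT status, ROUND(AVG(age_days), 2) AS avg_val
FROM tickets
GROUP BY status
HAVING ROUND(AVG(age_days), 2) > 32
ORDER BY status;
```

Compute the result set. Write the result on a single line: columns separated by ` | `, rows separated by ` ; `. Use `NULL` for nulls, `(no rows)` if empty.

Partition tickets by status; compute ROUND(AVG(age_days), 2) within each group.
HAVING: keep groups where ROUND(AVG(age_days), 2) > 32.
  active: ids {16, 26} → ROUND(AVG(age_days), 2)=8
  closed: ids {7, 27} → ROUND(AVG(age_days), 2)=29.5
  failed: ids {5, 6, 15, 18, 22} → ROUND(AVG(age_days), 2)=45.8

failed | 45.8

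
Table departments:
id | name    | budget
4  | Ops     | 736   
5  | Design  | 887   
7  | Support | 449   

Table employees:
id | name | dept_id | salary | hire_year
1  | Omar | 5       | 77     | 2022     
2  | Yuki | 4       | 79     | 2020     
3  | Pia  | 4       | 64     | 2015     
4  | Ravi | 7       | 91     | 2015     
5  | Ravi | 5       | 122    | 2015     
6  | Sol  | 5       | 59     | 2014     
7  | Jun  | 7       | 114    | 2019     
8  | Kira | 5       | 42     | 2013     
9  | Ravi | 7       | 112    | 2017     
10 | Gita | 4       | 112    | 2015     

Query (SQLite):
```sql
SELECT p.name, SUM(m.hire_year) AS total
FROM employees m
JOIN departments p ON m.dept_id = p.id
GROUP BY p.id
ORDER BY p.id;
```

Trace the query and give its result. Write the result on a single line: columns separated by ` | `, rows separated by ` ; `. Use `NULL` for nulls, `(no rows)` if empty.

Ops | 6050 ; Design | 8064 ; Support | 6051

Join each employees row to its departments via dept_id.
Group joined rows by departments.id; compute SUM(m.hire_year) per group.
  4: ids {2, 3, 10} → SUM(m.hire_year)=6050
  5: ids {1, 5, 6, 8} → SUM(m.hire_year)=8064
  7: ids {4, 7, 9} → SUM(m.hire_year)=6051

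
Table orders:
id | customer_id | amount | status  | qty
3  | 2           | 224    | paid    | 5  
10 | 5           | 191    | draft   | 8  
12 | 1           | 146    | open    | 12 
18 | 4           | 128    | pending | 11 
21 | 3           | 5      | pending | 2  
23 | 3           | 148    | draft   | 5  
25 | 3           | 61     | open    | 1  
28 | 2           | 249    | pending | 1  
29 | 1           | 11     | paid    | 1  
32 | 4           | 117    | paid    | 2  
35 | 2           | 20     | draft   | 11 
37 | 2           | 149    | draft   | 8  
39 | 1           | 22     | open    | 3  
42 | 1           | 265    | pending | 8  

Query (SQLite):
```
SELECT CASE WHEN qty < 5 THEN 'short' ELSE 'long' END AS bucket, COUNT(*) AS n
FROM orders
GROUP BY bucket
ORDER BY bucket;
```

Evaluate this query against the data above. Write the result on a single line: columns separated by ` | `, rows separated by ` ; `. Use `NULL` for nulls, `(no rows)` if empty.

Bucket rows by qty < 5 → 'short' else 'long'; count each bucket.

long | 8 ; short | 6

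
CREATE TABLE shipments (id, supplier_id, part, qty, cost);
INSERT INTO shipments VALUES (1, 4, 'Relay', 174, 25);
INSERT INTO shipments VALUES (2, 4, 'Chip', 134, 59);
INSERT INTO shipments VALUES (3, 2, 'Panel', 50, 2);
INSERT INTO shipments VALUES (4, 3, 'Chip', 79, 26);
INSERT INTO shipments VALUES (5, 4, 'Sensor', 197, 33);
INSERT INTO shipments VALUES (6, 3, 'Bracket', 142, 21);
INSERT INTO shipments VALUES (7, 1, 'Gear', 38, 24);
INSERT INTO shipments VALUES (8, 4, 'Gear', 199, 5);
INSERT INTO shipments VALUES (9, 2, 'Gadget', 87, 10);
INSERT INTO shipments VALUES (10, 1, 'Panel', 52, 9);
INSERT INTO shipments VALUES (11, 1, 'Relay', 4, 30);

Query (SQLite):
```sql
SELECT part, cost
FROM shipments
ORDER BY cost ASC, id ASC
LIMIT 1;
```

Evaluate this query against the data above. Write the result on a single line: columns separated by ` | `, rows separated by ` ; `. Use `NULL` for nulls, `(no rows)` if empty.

Panel | 2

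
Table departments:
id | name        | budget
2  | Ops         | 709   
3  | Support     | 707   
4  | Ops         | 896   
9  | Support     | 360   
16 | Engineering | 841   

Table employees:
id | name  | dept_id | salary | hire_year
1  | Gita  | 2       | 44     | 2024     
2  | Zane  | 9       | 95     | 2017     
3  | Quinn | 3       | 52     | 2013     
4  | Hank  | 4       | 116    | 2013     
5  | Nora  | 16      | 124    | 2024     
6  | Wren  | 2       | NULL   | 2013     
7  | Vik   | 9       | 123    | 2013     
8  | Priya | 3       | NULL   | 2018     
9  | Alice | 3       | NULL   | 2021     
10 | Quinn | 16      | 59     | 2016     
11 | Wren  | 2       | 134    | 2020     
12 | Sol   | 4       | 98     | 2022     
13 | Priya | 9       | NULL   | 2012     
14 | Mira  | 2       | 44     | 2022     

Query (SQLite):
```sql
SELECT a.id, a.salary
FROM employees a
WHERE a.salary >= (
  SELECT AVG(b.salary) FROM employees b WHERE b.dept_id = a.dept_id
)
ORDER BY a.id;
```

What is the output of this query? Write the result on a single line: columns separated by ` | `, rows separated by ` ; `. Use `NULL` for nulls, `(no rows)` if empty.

For each employees row a, compute AVG(salary) over rows sharing a.dept_id.
Keep row a if a.salary >= that per-group AVG.
  dept_id=2: AVG(salary) = 74.0
  dept_id=3: AVG(salary) = 52.0
  dept_id=4: AVG(salary) = 107.0
  dept_id=9: AVG(salary) = 109.0
  dept_id=16: AVG(salary) = 91.5

3 | 52 ; 4 | 116 ; 5 | 124 ; 7 | 123 ; 11 | 134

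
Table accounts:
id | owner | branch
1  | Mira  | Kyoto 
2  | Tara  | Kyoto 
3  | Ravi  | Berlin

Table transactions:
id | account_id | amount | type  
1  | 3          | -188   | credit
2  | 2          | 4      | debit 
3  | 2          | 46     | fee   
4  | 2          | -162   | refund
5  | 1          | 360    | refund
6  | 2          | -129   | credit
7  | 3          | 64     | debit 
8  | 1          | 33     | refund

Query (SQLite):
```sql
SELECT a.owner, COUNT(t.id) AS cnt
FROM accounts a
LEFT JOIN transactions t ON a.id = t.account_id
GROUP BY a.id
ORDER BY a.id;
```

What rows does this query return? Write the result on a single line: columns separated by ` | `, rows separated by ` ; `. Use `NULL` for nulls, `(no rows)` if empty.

LEFT JOIN keeps every accounts row; unmatched ones get NULL for transactions columns.
Group by accounts.id and compute COUNT(t.id). COUNT(col) of an all-NULL group is 0.
  1: ids {5, 8} → COUNT(t.id)=2
  2: ids {2, 3, 4, 6} → COUNT(t.id)=4
  3: ids {1, 7} → COUNT(t.id)=2

Mira | 2 ; Tara | 4 ; Ravi | 2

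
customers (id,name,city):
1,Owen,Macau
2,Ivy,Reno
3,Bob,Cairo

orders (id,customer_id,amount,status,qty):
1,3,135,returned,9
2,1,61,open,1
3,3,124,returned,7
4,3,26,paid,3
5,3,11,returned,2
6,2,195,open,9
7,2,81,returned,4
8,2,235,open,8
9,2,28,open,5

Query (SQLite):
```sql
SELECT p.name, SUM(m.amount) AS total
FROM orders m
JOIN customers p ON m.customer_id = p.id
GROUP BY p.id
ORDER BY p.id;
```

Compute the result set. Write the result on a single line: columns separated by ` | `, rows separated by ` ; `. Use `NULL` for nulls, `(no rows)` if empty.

Owen | 61 ; Ivy | 539 ; Bob | 296

Join each orders row to its customers via customer_id.
Group joined rows by customers.id; compute SUM(m.amount) per group.
  1: ids {2} → SUM(m.amount)=61
  2: ids {6, 7, 8, 9} → SUM(m.amount)=539
  3: ids {1, 3, 4, 5} → SUM(m.amount)=296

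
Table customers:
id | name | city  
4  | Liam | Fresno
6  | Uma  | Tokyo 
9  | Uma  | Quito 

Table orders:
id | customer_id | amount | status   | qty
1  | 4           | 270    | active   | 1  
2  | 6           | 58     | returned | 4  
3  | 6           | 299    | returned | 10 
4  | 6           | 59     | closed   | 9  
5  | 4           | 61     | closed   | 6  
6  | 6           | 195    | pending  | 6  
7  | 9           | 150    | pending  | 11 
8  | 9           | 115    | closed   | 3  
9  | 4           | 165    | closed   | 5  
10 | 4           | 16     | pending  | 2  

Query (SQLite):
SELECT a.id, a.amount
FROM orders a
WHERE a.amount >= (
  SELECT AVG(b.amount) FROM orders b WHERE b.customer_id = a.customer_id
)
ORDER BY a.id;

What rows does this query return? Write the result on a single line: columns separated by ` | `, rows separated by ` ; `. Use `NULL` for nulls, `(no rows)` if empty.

For each orders row a, compute AVG(amount) over rows sharing a.customer_id.
Keep row a if a.amount >= that per-group AVG.
  customer_id=4: AVG(amount) = 128.0
  customer_id=6: AVG(amount) = 152.75
  customer_id=9: AVG(amount) = 132.5

1 | 270 ; 3 | 299 ; 6 | 195 ; 7 | 150 ; 9 | 165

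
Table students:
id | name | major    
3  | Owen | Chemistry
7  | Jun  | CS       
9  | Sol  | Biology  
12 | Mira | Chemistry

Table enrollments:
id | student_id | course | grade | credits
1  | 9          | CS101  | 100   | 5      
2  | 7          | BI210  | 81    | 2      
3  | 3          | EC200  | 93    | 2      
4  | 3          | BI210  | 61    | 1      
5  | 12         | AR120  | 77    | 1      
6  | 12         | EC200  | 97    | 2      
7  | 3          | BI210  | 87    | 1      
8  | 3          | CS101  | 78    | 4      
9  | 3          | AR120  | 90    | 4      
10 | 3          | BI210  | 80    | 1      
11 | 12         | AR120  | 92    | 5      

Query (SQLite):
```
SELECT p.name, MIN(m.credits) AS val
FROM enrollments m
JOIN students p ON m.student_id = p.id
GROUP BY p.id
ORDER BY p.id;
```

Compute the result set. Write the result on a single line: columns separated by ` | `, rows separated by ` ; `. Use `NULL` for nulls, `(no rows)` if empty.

Owen | 1 ; Jun | 2 ; Sol | 5 ; Mira | 1

Join each enrollments row to its students via student_id.
Group joined rows by students.id; compute MIN(m.credits) per group.
  3: ids {3, 4, 7, 8, 9, 10} → MIN(m.credits)=1
  7: ids {2} → MIN(m.credits)=2
  9: ids {1} → MIN(m.credits)=5
  12: ids {5, 6, 11} → MIN(m.credits)=1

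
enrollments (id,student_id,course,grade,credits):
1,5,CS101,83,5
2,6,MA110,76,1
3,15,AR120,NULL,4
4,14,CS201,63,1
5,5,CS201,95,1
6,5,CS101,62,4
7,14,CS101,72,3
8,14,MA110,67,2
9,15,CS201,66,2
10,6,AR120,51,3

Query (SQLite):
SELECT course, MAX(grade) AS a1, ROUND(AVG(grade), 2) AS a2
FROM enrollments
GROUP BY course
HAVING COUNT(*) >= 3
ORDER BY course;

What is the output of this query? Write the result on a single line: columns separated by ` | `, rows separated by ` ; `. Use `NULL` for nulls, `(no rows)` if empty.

Group enrollments by course.
Per group compute: MAX(grade), ROUND(AVG(grade), 2).
HAVING: drop groups with fewer than 3 rows.
  AR120: ids {3, 10} → MAX(grade)=51, ROUND(AVG(grade), 2)=51
  CS101: ids {1, 6, 7} → MAX(grade)=83, ROUND(AVG(grade), 2)=72.33
  CS201: ids {4, 5, 9} → MAX(grade)=95, ROUND(AVG(grade), 2)=74.67
  MA110: ids {2, 8} → MAX(grade)=76, ROUND(AVG(grade), 2)=71.5

CS101 | 83 | 72.33 ; CS201 | 95 | 74.67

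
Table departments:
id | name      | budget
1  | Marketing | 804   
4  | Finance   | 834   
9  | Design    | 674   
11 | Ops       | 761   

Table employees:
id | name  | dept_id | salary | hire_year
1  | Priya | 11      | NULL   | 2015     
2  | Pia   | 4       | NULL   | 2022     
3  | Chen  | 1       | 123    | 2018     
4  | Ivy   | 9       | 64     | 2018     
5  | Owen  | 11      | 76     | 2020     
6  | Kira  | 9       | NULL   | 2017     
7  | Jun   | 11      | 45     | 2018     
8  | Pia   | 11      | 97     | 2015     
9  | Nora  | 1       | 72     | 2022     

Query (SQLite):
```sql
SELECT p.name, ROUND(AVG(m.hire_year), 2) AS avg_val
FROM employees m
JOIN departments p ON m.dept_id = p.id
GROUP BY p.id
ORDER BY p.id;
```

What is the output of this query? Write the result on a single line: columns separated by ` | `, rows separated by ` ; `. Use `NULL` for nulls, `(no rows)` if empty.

Join each employees row to its departments via dept_id.
Group joined rows by departments.id; compute ROUND(AVG(m.hire_year), 2) per group.
  1: ids {3, 9} → ROUND(AVG(m.hire_year), 2)=2020
  4: ids {2} → ROUND(AVG(m.hire_year), 2)=2022
  9: ids {4, 6} → ROUND(AVG(m.hire_year), 2)=2017.5
  11: ids {1, 5, 7, 8} → ROUND(AVG(m.hire_year), 2)=2017

Marketing | 2020 ; Finance | 2022 ; Design | 2017.5 ; Ops | 2017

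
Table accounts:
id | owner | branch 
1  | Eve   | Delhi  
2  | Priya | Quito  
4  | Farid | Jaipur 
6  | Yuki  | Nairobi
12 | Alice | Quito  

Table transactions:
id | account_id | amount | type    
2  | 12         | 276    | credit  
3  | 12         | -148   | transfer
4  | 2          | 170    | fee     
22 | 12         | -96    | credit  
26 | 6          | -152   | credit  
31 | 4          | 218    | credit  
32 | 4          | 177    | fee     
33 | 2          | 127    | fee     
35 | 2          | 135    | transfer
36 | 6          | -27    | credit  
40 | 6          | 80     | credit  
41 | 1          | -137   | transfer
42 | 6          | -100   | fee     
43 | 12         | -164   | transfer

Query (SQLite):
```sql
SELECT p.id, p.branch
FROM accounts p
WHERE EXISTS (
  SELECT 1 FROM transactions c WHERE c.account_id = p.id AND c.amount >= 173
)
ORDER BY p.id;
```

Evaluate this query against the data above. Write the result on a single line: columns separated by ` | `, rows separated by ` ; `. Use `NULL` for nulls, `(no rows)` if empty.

For each accounts row, check whether any transactions with matching account_id has amount >= 173.
Keep rows where that is true.

4 | Jaipur ; 12 | Quito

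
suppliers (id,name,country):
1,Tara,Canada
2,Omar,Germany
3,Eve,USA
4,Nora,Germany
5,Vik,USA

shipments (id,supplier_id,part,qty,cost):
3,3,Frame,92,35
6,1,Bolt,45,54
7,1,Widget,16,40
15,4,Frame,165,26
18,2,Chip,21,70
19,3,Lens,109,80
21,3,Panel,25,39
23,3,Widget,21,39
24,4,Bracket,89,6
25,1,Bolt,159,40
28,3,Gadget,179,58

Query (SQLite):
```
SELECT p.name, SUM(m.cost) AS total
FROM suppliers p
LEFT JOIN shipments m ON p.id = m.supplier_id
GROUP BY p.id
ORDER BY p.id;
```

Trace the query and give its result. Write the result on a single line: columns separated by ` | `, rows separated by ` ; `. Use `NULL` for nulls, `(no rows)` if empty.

LEFT JOIN keeps every suppliers row; unmatched ones get NULL for shipments columns.
Group by suppliers.id and compute SUM(m.cost). SUM over an all-NULL group is NULL.
  1: ids {6, 7, 25} → SUM(m.cost)=134
  2: ids {18} → SUM(m.cost)=70
  3: ids {3, 19, 21, 23, 28} → SUM(m.cost)=251
  4: ids {15, 24} → SUM(m.cost)=32
  5: ids {—} → SUM(m.cost)=NULL

Tara | 134 ; Omar | 70 ; Eve | 251 ; Nora | 32 ; Vik | NULL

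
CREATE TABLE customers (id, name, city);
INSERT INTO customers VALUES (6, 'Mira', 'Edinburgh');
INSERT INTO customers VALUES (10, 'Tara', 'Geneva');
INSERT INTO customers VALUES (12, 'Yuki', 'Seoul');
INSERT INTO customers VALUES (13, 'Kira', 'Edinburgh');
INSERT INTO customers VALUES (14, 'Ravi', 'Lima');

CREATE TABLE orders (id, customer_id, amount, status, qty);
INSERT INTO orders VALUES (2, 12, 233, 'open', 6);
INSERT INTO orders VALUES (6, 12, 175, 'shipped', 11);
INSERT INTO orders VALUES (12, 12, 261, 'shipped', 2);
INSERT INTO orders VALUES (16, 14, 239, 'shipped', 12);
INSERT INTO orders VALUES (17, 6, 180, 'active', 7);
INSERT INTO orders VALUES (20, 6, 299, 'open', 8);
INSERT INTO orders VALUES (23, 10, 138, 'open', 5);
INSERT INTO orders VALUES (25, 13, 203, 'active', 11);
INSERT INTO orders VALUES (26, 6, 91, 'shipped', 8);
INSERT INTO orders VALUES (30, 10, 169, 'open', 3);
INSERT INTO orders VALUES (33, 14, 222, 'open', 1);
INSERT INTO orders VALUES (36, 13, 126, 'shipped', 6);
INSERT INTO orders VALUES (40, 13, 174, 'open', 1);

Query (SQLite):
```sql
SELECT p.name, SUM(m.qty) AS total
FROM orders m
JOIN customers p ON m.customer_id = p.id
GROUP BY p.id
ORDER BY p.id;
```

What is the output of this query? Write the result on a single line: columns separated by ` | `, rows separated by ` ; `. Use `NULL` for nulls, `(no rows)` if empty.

Mira | 23 ; Tara | 8 ; Yuki | 19 ; Kira | 18 ; Ravi | 13

Join each orders row to its customers via customer_id.
Group joined rows by customers.id; compute SUM(m.qty) per group.
  6: ids {17, 20, 26} → SUM(m.qty)=23
  10: ids {23, 30} → SUM(m.qty)=8
  12: ids {2, 6, 12} → SUM(m.qty)=19
  13: ids {25, 36, 40} → SUM(m.qty)=18
  14: ids {16, 33} → SUM(m.qty)=13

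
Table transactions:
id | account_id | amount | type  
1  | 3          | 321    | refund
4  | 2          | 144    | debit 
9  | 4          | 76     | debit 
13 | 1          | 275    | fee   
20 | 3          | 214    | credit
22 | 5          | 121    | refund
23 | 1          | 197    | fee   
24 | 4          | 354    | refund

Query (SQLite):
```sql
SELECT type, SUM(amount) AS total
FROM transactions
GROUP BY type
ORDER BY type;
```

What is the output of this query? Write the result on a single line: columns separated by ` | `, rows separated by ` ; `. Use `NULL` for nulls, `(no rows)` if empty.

Partition transactions by type; compute SUM(amount) within each group.
  credit: ids {20} → SUM(amount)=214
  debit: ids {4, 9} → SUM(amount)=220
  fee: ids {13, 23} → SUM(amount)=472
  refund: ids {1, 22, 24} → SUM(amount)=796

credit | 214 ; debit | 220 ; fee | 472 ; refund | 796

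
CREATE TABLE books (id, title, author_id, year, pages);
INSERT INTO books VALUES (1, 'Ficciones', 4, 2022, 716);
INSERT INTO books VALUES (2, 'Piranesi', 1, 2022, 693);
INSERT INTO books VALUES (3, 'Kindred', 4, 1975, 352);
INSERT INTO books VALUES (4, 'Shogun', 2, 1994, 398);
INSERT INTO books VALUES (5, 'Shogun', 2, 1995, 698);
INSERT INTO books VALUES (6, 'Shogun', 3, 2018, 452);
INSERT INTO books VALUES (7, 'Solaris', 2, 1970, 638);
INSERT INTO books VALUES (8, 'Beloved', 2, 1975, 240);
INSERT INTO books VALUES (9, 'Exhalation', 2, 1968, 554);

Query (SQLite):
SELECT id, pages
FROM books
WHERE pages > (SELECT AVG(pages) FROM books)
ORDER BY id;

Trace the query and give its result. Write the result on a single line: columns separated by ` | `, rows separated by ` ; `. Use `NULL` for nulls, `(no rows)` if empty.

Scalar subquery: AVG(pages) over all books rows = 526.777778 (≈; comparison uses full precision).
Keep rows where pages > that value.

1 | 716 ; 2 | 693 ; 5 | 698 ; 7 | 638 ; 9 | 554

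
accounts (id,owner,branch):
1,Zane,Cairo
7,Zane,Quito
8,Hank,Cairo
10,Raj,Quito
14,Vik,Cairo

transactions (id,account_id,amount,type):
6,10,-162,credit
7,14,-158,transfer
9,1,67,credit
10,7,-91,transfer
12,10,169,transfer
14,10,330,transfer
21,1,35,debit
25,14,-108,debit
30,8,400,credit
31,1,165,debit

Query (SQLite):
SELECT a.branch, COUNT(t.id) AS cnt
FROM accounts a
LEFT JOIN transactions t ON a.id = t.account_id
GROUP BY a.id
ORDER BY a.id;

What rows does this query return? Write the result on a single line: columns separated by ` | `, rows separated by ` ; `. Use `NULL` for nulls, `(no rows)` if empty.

LEFT JOIN keeps every accounts row; unmatched ones get NULL for transactions columns.
Group by accounts.id and compute COUNT(t.id). COUNT(col) of an all-NULL group is 0.
  1: ids {9, 21, 31} → COUNT(t.id)=3
  7: ids {10} → COUNT(t.id)=1
  8: ids {30} → COUNT(t.id)=1
  10: ids {6, 12, 14} → COUNT(t.id)=3
  14: ids {7, 25} → COUNT(t.id)=2

Cairo | 3 ; Quito | 1 ; Cairo | 1 ; Quito | 3 ; Cairo | 2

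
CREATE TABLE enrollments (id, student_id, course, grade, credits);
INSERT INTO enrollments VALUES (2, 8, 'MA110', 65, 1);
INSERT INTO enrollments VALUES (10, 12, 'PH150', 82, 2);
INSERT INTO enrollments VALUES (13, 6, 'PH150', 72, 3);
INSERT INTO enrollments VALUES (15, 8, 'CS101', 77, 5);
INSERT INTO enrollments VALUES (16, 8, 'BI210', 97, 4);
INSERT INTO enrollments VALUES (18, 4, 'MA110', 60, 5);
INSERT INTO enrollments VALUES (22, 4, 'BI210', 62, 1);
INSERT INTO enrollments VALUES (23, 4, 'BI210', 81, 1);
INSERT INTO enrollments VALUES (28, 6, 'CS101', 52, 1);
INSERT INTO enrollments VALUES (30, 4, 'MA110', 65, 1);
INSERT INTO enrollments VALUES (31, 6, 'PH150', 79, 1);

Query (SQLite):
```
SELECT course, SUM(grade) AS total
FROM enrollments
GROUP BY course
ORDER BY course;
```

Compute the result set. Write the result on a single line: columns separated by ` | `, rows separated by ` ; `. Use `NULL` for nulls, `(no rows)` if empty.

BI210 | 240 ; CS101 | 129 ; MA110 | 190 ; PH150 | 233

Partition enrollments by course; compute SUM(grade) within each group.
  BI210: ids {16, 22, 23} → SUM(grade)=240
  CS101: ids {15, 28} → SUM(grade)=129
  MA110: ids {2, 18, 30} → SUM(grade)=190
  PH150: ids {10, 13, 31} → SUM(grade)=233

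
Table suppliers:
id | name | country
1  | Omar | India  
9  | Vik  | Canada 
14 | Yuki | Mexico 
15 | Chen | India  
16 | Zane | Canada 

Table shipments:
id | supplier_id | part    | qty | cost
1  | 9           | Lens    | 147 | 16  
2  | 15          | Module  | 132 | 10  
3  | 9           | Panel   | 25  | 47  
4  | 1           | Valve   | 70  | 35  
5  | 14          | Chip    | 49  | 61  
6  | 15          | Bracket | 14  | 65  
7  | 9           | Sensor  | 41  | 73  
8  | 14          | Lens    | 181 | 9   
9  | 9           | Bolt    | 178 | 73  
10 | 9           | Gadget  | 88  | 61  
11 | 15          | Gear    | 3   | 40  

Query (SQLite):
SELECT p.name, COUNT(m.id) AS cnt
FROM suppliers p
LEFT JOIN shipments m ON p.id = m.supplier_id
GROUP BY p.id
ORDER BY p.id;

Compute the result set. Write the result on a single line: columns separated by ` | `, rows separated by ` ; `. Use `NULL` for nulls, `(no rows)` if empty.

Omar | 1 ; Vik | 5 ; Yuki | 2 ; Chen | 3 ; Zane | 0

LEFT JOIN keeps every suppliers row; unmatched ones get NULL for shipments columns.
Group by suppliers.id and compute COUNT(m.id). COUNT(col) of an all-NULL group is 0.
  1: ids {4} → COUNT(m.id)=1
  9: ids {1, 3, 7, 9, 10} → COUNT(m.id)=5
  14: ids {5, 8} → COUNT(m.id)=2
  15: ids {2, 6, 11} → COUNT(m.id)=3
  16: ids {—} → COUNT(m.id)=0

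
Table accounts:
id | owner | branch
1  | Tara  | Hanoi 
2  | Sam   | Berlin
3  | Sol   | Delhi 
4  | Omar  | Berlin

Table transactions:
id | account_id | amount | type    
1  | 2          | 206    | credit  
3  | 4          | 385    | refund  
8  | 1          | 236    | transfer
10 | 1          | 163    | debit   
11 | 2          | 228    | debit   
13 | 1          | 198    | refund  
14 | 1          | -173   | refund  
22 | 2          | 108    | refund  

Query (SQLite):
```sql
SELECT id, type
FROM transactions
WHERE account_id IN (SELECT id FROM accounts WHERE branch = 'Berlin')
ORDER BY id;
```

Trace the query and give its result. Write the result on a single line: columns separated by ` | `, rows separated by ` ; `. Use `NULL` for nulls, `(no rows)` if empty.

1 | credit ; 3 | refund ; 11 | debit ; 22 | refund

Inner query: accounts.id where branch = 'Berlin'.
Outer: keep transactions rows whose account_id is in that set.
Inner query → {2, 4}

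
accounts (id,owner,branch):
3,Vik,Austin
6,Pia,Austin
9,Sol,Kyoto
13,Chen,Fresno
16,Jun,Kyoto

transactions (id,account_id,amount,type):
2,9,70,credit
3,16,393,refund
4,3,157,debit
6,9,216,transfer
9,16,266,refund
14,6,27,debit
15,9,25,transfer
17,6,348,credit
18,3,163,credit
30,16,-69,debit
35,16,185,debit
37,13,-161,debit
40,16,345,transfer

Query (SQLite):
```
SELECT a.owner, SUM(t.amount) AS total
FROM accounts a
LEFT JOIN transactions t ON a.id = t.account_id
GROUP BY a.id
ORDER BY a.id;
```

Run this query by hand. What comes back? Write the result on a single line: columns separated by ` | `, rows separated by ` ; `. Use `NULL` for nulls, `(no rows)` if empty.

Vik | 320 ; Pia | 375 ; Sol | 311 ; Chen | -161 ; Jun | 1120

LEFT JOIN keeps every accounts row; unmatched ones get NULL for transactions columns.
Group by accounts.id and compute SUM(t.amount). SUM over an all-NULL group is NULL.
  3: ids {4, 18} → SUM(t.amount)=320
  6: ids {14, 17} → SUM(t.amount)=375
  9: ids {2, 6, 15} → SUM(t.amount)=311
  13: ids {37} → SUM(t.amount)=-161
  16: ids {3, 9, 30, 35, 40} → SUM(t.amount)=1120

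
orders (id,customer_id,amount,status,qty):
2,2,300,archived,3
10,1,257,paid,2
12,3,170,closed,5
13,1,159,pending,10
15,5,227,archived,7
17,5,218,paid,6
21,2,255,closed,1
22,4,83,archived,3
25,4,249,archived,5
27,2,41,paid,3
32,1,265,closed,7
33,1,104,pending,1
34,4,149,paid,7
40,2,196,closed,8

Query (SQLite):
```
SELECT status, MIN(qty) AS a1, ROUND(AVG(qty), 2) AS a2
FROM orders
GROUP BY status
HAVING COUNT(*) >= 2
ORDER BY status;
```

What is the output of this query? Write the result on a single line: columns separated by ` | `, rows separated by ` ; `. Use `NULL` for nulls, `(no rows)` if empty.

archived | 3 | 4.5 ; closed | 1 | 5.25 ; paid | 2 | 4.5 ; pending | 1 | 5.5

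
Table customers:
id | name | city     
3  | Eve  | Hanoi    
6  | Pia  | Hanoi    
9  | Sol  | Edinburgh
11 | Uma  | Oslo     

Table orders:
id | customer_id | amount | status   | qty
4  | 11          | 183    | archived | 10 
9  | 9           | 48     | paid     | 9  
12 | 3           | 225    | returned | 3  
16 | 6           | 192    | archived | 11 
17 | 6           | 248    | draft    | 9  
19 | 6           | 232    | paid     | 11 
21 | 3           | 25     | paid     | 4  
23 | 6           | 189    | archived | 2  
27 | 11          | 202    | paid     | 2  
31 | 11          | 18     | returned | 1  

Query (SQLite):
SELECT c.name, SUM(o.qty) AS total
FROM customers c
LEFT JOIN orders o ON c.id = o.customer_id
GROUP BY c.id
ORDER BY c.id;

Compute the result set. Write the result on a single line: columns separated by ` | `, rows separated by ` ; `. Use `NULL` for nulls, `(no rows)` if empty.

Eve | 7 ; Pia | 33 ; Sol | 9 ; Uma | 13

LEFT JOIN keeps every customers row; unmatched ones get NULL for orders columns.
Group by customers.id and compute SUM(o.qty). SUM over an all-NULL group is NULL.
  3: ids {12, 21} → SUM(o.qty)=7
  6: ids {16, 17, 19, 23} → SUM(o.qty)=33
  9: ids {9} → SUM(o.qty)=9
  11: ids {4, 27, 31} → SUM(o.qty)=13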